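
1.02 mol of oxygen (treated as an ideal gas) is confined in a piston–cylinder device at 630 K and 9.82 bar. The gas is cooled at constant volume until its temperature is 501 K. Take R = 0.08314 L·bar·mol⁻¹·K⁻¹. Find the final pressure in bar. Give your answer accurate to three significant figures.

From PV = nRT: V₁ = nRT₁/P₁ = 5.441 L.
V constant ⇒ P ∝ T: V₂ = V₁; P₂ = P₁·(T₂/T₁) = 7.809 bar.

P₂ ≈ 7.81 bar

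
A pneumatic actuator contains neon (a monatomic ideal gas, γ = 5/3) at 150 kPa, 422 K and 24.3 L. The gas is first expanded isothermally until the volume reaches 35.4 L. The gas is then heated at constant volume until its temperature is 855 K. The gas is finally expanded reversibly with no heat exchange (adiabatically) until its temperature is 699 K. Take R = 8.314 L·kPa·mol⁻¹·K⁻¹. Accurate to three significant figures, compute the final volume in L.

V₄ ≈ 47.9 L

Isothermal, so P V is constant: T₂ = T₁; P₂ = P₁·(V₁/V₂) = 103.0 kPa.
V constant ⇒ P ∝ T: V₃ = V₂; P₃ = P₂·(T₃/T₂) = 208.6 kPa.
Adiabatic (γ = 5/3), T V^(γ−1) and P V^γ constant: P₄ = P₃·(T₄/T₃)^(γ/(γ−1)) = 126.1 kPa; V₄ = V₃·(T₃/T₄)^(1/(γ−1)) = 47.89 L.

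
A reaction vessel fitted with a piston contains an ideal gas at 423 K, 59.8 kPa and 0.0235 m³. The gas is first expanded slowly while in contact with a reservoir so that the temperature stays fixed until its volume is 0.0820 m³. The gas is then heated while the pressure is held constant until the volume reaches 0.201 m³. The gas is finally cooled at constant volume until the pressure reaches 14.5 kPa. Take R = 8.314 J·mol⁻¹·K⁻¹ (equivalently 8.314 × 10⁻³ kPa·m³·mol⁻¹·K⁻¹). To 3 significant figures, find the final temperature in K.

T₄ ≈ 877 K

T constant ⇒ Boyle's law P V = const: T₂ = T₁; P₂ = P₁·(V₁/V₂) = 17.14 kPa.
Isobaric, so V/T is constant: P₃ = P₂; T₃ = T₂·(V₃/V₂) = 1037 K.
V constant ⇒ P ∝ T: V₄ = V₃; T₄ = T₃·(P₄/P₃) = 877.3 K.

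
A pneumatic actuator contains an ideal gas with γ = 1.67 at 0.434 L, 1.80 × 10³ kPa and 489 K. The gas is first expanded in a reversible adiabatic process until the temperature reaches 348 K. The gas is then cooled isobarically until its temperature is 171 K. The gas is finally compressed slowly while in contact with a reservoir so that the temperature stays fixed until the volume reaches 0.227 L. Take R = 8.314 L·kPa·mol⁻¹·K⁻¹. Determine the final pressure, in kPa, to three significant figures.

Adiabatic (γ = 1.67), T V^(γ−1) and P V^γ constant: P₂ = P₁·(T₂/T₁)^(γ/(γ−1)) = 771.0 kPa; V₂ = V₁·(T₁/T₂)^(1/(γ−1)) = 0.7211 L.
Isobaric, so V/T is constant: P₃ = P₂; V₃ = V₂·(T₃/T₂) = 0.3543 L.
T constant ⇒ Boyle's law P V = const: T₄ = T₃; P₄ = P₃·(V₃/V₄) = 1203 kPa.

P₄ ≈ 1.20e+03 kPa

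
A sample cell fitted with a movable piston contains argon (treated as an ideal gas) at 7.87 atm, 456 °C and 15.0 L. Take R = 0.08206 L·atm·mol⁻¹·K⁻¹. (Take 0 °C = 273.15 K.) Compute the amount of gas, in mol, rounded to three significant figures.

n ≈ 1.97 mol

Convert: T = 729.15 K.
PV = nRT ⇒ n = PV/(RT) = (7.87 × 15.0) / (0.08206 × 729.15)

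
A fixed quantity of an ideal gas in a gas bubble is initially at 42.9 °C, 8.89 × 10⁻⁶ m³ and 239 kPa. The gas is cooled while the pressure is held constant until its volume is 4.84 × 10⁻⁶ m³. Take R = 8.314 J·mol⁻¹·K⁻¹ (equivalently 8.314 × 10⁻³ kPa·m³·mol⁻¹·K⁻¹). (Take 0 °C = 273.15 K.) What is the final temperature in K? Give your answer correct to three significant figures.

T₂ ≈ 172 K

Convert: T₁ = 316.0 K.
Isobaric, so V/T is constant: P₂ = P₁; T₂ = T₁·(V₂/V₁) = 172.1 K.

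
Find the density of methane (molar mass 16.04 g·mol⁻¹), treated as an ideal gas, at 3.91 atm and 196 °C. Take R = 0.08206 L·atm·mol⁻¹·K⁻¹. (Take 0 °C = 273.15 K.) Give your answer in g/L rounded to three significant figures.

ρ ≈ 1.63 g/L

ρ = PM/(RT) = (3.91 × 16.04) / (0.08206 × 469.1)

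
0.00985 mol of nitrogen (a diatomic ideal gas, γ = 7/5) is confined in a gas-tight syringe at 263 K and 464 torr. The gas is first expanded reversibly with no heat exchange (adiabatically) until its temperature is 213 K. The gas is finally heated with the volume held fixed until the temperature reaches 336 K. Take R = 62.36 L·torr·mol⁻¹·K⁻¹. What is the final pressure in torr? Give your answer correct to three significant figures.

From PV = nRT: V₁ = nRT₁/P₁ = 0.3482 L.
Reversible adiabatic, γ = 7/5: P₂ = P₁·(T₂/T₁)^(γ/(γ−1)) = 221.8 torr; V₂ = V₁·(T₁/T₂)^(1/(γ−1)) = 0.5898 L.
V constant ⇒ P ∝ T: V₃ = V₂; P₃ = P₂·(T₃/T₂) = 349.9 torr.

P₃ ≈ 350 torr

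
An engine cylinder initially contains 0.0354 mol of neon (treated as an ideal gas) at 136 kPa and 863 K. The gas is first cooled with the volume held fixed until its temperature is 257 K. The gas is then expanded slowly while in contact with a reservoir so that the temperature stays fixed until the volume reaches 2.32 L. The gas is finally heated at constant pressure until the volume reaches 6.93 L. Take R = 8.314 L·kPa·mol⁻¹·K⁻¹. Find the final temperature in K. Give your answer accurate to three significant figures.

T₄ ≈ 768 K

From PV = nRT: V₁ = nRT₁/P₁ = 1.868 L.
V constant ⇒ P ∝ T: V₂ = V₁; P₂ = P₁·(T₂/T₁) = 40.50 kPa.
T constant ⇒ Boyle's law P V = const: T₃ = T₂; P₃ = P₂·(V₂/V₃) = 32.60 kPa.
P constant ⇒ V ∝ T: P₄ = P₃; T₄ = T₃·(V₄/V₃) = 767.7 K.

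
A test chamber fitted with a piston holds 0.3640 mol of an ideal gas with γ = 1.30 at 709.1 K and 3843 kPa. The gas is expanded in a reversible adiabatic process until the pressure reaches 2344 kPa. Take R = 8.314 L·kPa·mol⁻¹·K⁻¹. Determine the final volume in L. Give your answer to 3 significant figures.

From PV = nRT: V₁ = nRT₁/P₁ = 0.5584 L.
Reversible adiabatic, γ = 1.30: T₂ = T₁·(P₂/P₁)^((γ−1)/γ) = 632.6 K; V₂ = V₁·(P₁/P₂)^(1/γ) = 0.8168 L.

V₂ ≈ 0.817 L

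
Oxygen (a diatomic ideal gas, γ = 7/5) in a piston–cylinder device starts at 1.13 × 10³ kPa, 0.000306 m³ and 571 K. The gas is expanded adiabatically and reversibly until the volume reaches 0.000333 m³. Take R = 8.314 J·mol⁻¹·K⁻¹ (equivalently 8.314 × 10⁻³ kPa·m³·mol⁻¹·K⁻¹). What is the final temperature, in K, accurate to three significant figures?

T₂ ≈ 552 K

Adiabatic (γ = 7/5), T V^(γ−1) and P V^γ constant: T₂ = T₁·(V₁/V₂)^(γ−1) = 552.0 K; P₂ = P₁·(V₁/V₂)^γ = 1004 kPa.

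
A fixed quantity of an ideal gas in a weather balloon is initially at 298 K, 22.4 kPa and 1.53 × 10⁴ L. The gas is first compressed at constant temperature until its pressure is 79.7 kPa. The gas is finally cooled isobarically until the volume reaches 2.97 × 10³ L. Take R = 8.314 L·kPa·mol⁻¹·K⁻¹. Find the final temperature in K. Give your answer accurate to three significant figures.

T₃ ≈ 206 K

Isothermal, so P V is constant: T₂ = T₁; V₂ = V₁·(P₁/P₂) = 4300 L.
Isobaric, so V/T is constant: P₃ = P₂; T₃ = T₂·(V₃/V₂) = 205.8 K.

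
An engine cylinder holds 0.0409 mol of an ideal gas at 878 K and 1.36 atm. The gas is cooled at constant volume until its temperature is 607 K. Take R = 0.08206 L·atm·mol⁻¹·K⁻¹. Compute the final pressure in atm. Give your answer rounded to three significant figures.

From PV = nRT: V₁ = nRT₁/P₁ = 2.167 L.
V constant ⇒ P ∝ T: V₂ = V₁; P₂ = P₁·(T₂/T₁) = 0.9402 atm.

P₂ ≈ 0.940 atm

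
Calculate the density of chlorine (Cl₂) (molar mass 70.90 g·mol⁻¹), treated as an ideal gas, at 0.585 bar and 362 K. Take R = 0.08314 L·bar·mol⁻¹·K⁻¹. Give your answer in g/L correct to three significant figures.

ρ = PM/(RT) = (0.585 × 70.90) / (0.08314 × 362.0)

ρ ≈ 1.38 g/L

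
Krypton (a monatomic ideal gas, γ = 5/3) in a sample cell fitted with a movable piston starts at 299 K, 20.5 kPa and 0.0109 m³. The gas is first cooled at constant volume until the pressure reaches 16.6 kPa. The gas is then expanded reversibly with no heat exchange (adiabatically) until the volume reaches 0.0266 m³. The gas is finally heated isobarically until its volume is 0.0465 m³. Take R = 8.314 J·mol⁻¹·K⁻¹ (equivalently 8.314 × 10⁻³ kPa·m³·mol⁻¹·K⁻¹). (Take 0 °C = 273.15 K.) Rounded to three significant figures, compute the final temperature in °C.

T₄ ≈ -39.6 °C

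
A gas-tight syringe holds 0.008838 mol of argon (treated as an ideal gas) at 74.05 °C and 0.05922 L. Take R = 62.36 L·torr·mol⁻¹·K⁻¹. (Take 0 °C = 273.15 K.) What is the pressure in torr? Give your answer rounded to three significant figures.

P ≈ 3.23e+03 torr

Convert: T = 347.20 K.
PV = nRT ⇒ P = nRT/V = (0.008838 × 62.36 × 347.20) / 0.05922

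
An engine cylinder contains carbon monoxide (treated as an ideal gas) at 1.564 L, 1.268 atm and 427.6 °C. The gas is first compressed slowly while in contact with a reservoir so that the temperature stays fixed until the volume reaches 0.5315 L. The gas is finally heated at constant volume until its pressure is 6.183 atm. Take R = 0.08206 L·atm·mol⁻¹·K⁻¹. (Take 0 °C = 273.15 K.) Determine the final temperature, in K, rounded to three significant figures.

T₃ ≈ 1.16e+03 K

Convert: T₁ = 700.8 K.
Isothermal, so P V is constant: T₂ = T₁; P₂ = P₁·(V₁/V₂) = 3.731 atm.
V constant ⇒ P ∝ T: V₃ = V₂; T₃ = T₂·(P₃/P₂) = 1161 K.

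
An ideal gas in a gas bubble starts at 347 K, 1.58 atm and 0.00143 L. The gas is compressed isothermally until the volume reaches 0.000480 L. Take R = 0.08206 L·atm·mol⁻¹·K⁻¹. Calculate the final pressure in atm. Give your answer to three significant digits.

P₂ ≈ 4.71 atm

T constant ⇒ Boyle's law P V = const: T₂ = T₁; P₂ = P₁·(V₁/V₂) = 4.707 atm.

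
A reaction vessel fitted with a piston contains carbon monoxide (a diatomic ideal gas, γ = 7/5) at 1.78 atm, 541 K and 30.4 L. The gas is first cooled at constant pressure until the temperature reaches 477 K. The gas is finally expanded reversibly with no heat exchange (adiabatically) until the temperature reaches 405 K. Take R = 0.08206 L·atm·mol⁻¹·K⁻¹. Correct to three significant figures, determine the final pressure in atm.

P₃ ≈ 1.00 atm

Isobaric, so V/T is constant: P₂ = P₁; V₂ = V₁·(T₂/T₁) = 26.80 L.
Adiabatic (γ = 7/5), T V^(γ−1) and P V^γ constant: P₃ = P₂·(T₃/T₂)^(γ/(γ−1)) = 1.004 atm; V₃ = V₂·(T₂/T₃)^(1/(γ−1)) = 40.35 L.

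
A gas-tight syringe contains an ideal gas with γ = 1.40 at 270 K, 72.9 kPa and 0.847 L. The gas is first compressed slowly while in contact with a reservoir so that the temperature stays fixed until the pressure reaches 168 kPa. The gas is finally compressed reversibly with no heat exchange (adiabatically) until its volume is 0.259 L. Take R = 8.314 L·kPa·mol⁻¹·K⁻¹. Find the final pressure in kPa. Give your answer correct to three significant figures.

P₃ ≈ 274 kPa

Isothermal, so P V is constant: T₂ = T₁; V₂ = V₁·(P₁/P₂) = 0.3675 L.
Reversible adiabatic, γ = 1.40: T₃ = T₂·(V₂/V₃)^(γ−1) = 310.6 K; P₃ = P₂·(V₂/V₃)^γ = 274.2 kPa.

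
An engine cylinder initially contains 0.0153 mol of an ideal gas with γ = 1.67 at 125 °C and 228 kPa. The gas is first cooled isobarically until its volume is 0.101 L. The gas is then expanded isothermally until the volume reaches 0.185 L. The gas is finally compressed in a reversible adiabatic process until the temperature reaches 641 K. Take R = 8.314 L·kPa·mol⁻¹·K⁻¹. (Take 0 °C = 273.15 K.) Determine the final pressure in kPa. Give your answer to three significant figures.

P₄ ≈ 2.91e+03 kPa

Convert: T₁ = 398.1 K.
From PV = nRT: V₁ = nRT₁/P₁ = 0.2221 L.
P constant ⇒ V ∝ T: P₂ = P₁; T₂ = T₁·(V₂/V₁) = 181.0 K.
Isothermal, so P V is constant: T₃ = T₂; P₃ = P₂·(V₂/V₃) = 124.5 kPa.
Adiabatic (γ = 1.67), T V^(γ−1) and P V^γ constant: P₄ = P₃·(T₄/T₃)^(γ/(γ−1)) = 2909 kPa; V₄ = V₃·(T₃/T₄)^(1/(γ−1)) = 0.02803 L.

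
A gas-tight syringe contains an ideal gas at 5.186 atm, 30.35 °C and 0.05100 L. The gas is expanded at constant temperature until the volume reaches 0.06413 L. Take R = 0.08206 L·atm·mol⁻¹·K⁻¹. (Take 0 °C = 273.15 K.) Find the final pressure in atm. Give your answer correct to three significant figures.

Convert: T₁ = 303.5 K.
Isothermal, so P V is constant: T₂ = T₁; P₂ = P₁·(V₁/V₂) = 4.124 atm.

P₂ ≈ 4.12 atm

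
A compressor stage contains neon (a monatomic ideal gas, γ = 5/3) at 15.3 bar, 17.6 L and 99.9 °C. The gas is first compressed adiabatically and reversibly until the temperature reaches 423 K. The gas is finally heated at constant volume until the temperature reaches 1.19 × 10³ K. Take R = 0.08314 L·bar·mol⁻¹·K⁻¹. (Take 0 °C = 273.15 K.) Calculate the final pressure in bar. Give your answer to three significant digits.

P₃ ≈ 58.9 bar

Convert: T₁ = 373.0 K.
Adiabatic (γ = 5/3), T V^(γ−1) and P V^γ constant: P₂ = P₁·(T₂/T₁)^(γ/(γ−1)) = 20.95 bar; V₂ = V₁·(T₁/T₂)^(1/(γ−1)) = 14.58 L.
Isochoric, so P/T is constant: V₃ = V₂; P₃ = P₂·(T₃/T₂) = 58.93 bar.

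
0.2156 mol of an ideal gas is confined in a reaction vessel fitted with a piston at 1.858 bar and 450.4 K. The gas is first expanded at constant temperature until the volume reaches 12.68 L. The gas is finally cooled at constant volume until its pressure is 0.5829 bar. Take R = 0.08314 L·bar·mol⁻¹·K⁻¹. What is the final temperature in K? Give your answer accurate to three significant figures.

T₃ ≈ 412 K

From PV = nRT: V₁ = nRT₁/P₁ = 4.345 L.
Isothermal, so P V is constant: T₂ = T₁; P₂ = P₁·(V₁/V₂) = 0.6367 bar.
V constant ⇒ P ∝ T: V₃ = V₂; T₃ = T₂·(P₃/P₂) = 412.3 K.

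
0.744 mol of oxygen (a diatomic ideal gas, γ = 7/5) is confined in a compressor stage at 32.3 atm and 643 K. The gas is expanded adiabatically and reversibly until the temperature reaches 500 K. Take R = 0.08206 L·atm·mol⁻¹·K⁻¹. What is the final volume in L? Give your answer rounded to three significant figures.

V₂ ≈ 2.28 L

From PV = nRT: V₁ = nRT₁/P₁ = 1.215 L.
Reversible adiabatic, γ = 7/5: P₂ = P₁·(T₂/T₁)^(γ/(γ−1)) = 13.39 atm; V₂ = V₁·(T₁/T₂)^(1/(γ−1)) = 2.279 L.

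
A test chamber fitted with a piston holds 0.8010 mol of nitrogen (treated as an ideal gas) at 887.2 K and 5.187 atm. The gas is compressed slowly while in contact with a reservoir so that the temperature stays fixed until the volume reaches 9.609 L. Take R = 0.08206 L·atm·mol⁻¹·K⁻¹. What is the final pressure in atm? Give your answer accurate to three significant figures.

P₂ ≈ 6.07 atm

From PV = nRT: V₁ = nRT₁/P₁ = 11.24 L.
Isothermal, so P V is constant: T₂ = T₁; P₂ = P₁·(V₁/V₂) = 6.069 atm.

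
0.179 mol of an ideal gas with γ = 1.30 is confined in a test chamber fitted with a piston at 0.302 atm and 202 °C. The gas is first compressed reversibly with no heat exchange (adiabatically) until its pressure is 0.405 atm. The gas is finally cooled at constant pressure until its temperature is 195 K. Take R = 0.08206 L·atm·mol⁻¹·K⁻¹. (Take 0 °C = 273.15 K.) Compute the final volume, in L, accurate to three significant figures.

V₃ ≈ 7.07 L

Convert: T₁ = 475.1 K.
From PV = nRT: V₁ = nRT₁/P₁ = 23.11 L.
Adiabatic (γ = 1.30), T V^(γ−1) and P V^γ constant: T₂ = T₁·(P₂/P₁)^((γ−1)/γ) = 508.4 K; V₂ = V₁·(P₁/P₂)^(1/γ) = 18.44 L.
Isobaric, so V/T is constant: P₃ = P₂; V₃ = V₂·(T₃/T₂) = 7.072 L.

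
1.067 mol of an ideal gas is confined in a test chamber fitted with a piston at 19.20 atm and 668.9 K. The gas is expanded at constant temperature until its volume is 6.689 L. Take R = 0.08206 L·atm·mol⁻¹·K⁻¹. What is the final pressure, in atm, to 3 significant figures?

From PV = nRT: V₁ = nRT₁/P₁ = 3.050 L.
T constant ⇒ Boyle's law P V = const: T₂ = T₁; P₂ = P₁·(V₁/V₂) = 8.756 atm.

P₂ ≈ 8.76 atm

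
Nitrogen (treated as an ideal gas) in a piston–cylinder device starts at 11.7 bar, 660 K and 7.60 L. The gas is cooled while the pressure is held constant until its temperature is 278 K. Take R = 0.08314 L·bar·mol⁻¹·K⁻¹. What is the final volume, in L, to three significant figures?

V₂ ≈ 3.20 L

Isobaric, so V/T is constant: P₂ = P₁; V₂ = V₁·(T₂/T₁) = 3.201 L.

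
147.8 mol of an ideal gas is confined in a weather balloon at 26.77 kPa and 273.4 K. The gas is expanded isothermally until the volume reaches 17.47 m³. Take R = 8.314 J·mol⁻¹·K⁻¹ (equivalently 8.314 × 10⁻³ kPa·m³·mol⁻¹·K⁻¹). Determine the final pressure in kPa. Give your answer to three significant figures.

From PV = nRT: V₁ = nRT₁/P₁ = 12.55 m³.
Isothermal, so P V is constant: T₂ = T₁; P₂ = P₁·(V₁/V₂) = 19.23 kPa.

P₂ ≈ 19.2 kPa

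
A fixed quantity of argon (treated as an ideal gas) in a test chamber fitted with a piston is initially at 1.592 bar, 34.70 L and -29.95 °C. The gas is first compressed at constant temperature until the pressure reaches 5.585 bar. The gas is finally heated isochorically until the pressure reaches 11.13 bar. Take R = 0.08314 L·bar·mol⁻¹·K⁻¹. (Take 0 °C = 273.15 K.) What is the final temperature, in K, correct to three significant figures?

Convert: T₁ = 243.2 K.
Isothermal, so P V is constant: T₂ = T₁; V₂ = V₁·(P₁/P₂) = 9.891 L.
V constant ⇒ P ∝ T: V₃ = V₂; T₃ = T₂·(P₃/P₂) = 484.7 K.

T₃ ≈ 485 K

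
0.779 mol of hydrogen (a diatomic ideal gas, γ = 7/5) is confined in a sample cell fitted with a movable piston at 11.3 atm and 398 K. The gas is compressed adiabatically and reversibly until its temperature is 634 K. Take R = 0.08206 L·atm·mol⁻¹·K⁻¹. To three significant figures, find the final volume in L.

V₂ ≈ 0.703 L

From PV = nRT: V₁ = nRT₁/P₁ = 2.252 L.
Adiabatic (γ = 7/5), T V^(γ−1) and P V^γ constant: P₂ = P₁·(T₂/T₁)^(γ/(γ−1)) = 57.65 atm; V₂ = V₁·(T₁/T₂)^(1/(γ−1)) = 0.7030 L.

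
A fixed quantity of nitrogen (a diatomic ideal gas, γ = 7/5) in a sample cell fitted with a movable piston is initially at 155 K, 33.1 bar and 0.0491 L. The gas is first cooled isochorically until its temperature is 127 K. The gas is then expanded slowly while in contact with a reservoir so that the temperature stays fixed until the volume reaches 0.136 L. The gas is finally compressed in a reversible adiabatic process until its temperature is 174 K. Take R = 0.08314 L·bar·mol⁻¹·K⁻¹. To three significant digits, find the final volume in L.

V constant ⇒ P ∝ T: V₂ = V₁; P₂ = P₁·(T₂/T₁) = 27.12 bar.
Isothermal, so P V is constant: T₃ = T₂; P₃ = P₂·(V₂/V₃) = 9.791 bar.
Adiabatic (γ = 7/5), T V^(γ−1) and P V^γ constant: P₄ = P₃·(T₄/T₃)^(γ/(γ−1)) = 29.47 bar; V₄ = V₃·(T₃/T₄)^(1/(γ−1)) = 0.06190 L.

V₄ ≈ 0.0619 L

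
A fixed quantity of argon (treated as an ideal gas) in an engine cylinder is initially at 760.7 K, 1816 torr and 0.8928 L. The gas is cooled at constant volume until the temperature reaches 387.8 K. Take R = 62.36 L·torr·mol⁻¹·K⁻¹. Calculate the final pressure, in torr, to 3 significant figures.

Isochoric, so P/T is constant: V₂ = V₁; P₂ = P₁·(T₂/T₁) = 925.8 torr.

P₂ ≈ 926 torr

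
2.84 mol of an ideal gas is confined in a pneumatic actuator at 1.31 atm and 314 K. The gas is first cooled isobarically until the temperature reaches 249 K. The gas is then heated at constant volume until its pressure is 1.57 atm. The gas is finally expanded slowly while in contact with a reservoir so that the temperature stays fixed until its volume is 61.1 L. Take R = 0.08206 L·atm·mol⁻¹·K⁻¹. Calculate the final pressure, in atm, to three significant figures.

From PV = nRT: V₁ = nRT₁/P₁ = 55.86 L.
P constant ⇒ V ∝ T: P₂ = P₁; V₂ = V₁·(T₂/T₁) = 44.30 L.
Isochoric, so P/T is constant: V₃ = V₂; T₃ = T₂·(P₃/P₂) = 298.4 K.
T constant ⇒ Boyle's law P V = const: T₄ = T₃; P₄ = P₃·(V₃/V₄) = 1.138 atm.

P₄ ≈ 1.14 atm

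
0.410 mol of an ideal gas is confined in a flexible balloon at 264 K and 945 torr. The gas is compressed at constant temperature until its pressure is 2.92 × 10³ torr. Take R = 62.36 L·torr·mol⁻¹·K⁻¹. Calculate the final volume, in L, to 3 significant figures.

From PV = nRT: V₁ = nRT₁/P₁ = 7.143 L.
Isothermal, so P V is constant: T₂ = T₁; V₂ = V₁·(P₁/P₂) = 2.312 L.

V₂ ≈ 2.31 L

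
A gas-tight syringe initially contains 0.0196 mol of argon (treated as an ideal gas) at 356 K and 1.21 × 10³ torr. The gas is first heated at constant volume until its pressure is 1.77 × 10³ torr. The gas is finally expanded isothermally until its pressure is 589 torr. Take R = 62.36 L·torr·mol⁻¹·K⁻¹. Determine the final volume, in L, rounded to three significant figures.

V₃ ≈ 1.08 L

From PV = nRT: V₁ = nRT₁/P₁ = 0.3596 L.
Isochoric, so P/T is constant: V₂ = V₁; T₂ = T₁·(P₂/P₁) = 520.8 K.
Isothermal, so P V is constant: T₃ = T₂; V₃ = V₂·(P₂/P₃) = 1.081 L.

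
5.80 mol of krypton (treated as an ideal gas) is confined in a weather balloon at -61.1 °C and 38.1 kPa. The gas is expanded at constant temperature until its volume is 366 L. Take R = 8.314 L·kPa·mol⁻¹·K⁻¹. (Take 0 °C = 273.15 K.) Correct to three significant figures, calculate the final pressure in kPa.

Convert: T₁ = 212.0 K.
From PV = nRT: V₁ = nRT₁/P₁ = 268.4 L.
Isothermal, so P V is constant: T₂ = T₁; P₂ = P₁·(V₁/V₂) = 27.94 kPa.

P₂ ≈ 27.9 kPa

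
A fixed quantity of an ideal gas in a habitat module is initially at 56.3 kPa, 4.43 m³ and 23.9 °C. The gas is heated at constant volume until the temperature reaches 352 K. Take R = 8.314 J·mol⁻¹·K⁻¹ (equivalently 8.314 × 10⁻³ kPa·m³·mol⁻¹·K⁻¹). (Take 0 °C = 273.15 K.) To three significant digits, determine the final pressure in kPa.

P₂ ≈ 66.7 kPa

Convert: T₁ = 297.0 K.
V constant ⇒ P ∝ T: V₂ = V₁; P₂ = P₁·(T₂/T₁) = 66.71 kPa.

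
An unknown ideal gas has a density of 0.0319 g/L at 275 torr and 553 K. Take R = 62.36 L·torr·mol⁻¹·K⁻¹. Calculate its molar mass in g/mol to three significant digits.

M ≈ 4.00 g/mol

ρ = PM/(RT) ⇒ M = ρRT/P = (0.0319 × 62.36 × 553.0) / 275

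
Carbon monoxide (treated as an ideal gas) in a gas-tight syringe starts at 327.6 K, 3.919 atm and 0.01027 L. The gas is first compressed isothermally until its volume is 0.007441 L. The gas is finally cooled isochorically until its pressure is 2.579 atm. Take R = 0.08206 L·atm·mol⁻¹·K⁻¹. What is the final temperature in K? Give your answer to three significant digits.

T₃ ≈ 156 K

T constant ⇒ Boyle's law P V = const: T₂ = T₁; P₂ = P₁·(V₁/V₂) = 5.409 atm.
Isochoric, so P/T is constant: V₃ = V₂; T₃ = T₂·(P₃/P₂) = 156.2 K.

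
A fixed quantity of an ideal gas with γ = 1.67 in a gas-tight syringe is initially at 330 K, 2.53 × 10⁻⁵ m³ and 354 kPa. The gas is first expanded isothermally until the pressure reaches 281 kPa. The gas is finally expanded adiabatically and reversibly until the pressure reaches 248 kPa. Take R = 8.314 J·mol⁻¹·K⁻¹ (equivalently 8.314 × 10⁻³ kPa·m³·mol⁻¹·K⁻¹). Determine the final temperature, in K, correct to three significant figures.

T₃ ≈ 314 K

Isothermal, so P V is constant: T₂ = T₁; V₂ = V₁·(P₁/P₂) = 3.187e-05 m³.
Adiabatic (γ = 1.67), T V^(γ−1) and P V^γ constant: T₃ = T₂·(P₃/P₂)^((γ−1)/γ) = 313.9 K; V₃ = V₂·(P₂/P₃)^(1/γ) = 3.435e-05 m³.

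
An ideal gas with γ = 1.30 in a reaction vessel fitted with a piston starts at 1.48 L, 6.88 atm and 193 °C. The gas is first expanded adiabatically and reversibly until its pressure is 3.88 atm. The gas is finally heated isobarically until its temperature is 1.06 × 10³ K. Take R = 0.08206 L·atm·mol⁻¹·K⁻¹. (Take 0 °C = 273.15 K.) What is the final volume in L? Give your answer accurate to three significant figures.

Convert: T₁ = 466.1 K.
Adiabatic (γ = 1.30), T V^(γ−1) and P V^γ constant: T₂ = T₁·(P₂/P₁)^((γ−1)/γ) = 408.4 K; V₂ = V₁·(P₁/P₂)^(1/γ) = 2.299 L.
P constant ⇒ V ∝ T: P₃ = P₂; V₃ = V₂·(T₃/T₂) = 5.968 L.

V₃ ≈ 5.97 L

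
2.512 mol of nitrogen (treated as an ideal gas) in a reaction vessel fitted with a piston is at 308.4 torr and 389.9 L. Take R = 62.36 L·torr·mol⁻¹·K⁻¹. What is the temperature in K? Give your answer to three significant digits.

PV = nRT ⇒ T = PV/(nR) = (308.4 × 389.9) / (2.512 × 62.36)

T ≈ 768 K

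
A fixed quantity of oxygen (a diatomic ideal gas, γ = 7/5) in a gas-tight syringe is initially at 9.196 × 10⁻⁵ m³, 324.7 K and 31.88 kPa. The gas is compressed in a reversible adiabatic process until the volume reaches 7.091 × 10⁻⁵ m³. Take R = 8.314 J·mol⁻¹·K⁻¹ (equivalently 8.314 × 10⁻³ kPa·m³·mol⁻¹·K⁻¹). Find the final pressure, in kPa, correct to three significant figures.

Reversible adiabatic, γ = 7/5: T₂ = T₁·(V₁/V₂)^(γ−1) = 360.3 K; P₂ = P₁·(V₁/V₂)^γ = 45.87 kPa.

P₂ ≈ 45.9 kPa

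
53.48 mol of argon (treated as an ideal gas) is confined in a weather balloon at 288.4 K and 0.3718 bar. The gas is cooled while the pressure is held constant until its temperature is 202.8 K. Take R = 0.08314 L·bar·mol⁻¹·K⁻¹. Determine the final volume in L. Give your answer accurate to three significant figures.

V₂ ≈ 2.43e+03 L

From PV = nRT: V₁ = nRT₁/P₁ = 3449 L.
P constant ⇒ V ∝ T: P₂ = P₁; V₂ = V₁·(T₂/T₁) = 2425 L.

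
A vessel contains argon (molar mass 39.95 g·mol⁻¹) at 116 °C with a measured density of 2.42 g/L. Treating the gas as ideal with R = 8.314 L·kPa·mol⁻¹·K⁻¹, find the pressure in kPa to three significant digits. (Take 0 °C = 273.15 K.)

P ≈ 196 kPa

ρ = PM/(RT) ⇒ P = ρRT/M = (2.42 × 8.314 × 389.1) / 39.95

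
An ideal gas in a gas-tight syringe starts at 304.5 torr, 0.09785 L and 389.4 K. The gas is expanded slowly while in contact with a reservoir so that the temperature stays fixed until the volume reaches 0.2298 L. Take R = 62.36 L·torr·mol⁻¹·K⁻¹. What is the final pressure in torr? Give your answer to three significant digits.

P₂ ≈ 130 torr

T constant ⇒ Boyle's law P V = const: T₂ = T₁; P₂ = P₁·(V₁/V₂) = 129.7 torr.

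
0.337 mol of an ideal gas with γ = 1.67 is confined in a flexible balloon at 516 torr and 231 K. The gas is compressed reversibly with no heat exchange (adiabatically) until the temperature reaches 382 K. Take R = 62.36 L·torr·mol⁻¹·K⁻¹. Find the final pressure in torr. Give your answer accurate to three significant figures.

P₂ ≈ 1.81e+03 torr

From PV = nRT: V₁ = nRT₁/P₁ = 9.408 L.
Reversible adiabatic, γ = 1.67: P₂ = P₁·(T₂/T₁)^(γ/(γ−1)) = 1808 torr; V₂ = V₁·(T₁/T₂)^(1/(γ−1)) = 4.441 L.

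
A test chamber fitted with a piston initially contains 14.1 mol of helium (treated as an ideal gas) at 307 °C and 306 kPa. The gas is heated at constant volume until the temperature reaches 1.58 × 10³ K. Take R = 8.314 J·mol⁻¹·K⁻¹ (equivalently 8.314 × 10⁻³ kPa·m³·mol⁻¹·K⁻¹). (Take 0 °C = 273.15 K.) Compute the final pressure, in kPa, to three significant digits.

P₂ ≈ 833 kPa

Convert: T₁ = 580.1 K.
From PV = nRT: V₁ = nRT₁/P₁ = 0.2223 m³.
V constant ⇒ P ∝ T: V₂ = V₁; P₂ = P₁·(T₂/T₁) = 833.4 kPa.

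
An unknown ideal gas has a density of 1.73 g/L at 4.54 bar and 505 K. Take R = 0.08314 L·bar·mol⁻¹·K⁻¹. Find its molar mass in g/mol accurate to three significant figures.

ρ = PM/(RT) ⇒ M = ρRT/P = (1.73 × 0.08314 × 505.0) / 4.54

M ≈ 16.0 g/mol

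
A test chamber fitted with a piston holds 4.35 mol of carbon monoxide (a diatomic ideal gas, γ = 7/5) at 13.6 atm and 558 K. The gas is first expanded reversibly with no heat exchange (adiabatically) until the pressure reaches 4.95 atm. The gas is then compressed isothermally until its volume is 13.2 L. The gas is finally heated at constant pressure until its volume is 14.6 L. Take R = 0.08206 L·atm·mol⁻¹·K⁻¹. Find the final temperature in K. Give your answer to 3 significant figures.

From PV = nRT: V₁ = nRT₁/P₁ = 14.65 L.
Adiabatic (γ = 7/5), T V^(γ−1) and P V^γ constant: T₂ = T₁·(P₂/P₁)^((γ−1)/γ) = 418.0 K; V₂ = V₁·(P₁/P₂)^(1/γ) = 30.15 L.
Isothermal, so P V is constant: T₃ = T₂; P₃ = P₂·(V₂/V₃) = 11.31 atm.
Isobaric, so V/T is constant: P₄ = P₃; T₄ = T₃·(V₄/V₃) = 462.4 K.

T₄ ≈ 462 K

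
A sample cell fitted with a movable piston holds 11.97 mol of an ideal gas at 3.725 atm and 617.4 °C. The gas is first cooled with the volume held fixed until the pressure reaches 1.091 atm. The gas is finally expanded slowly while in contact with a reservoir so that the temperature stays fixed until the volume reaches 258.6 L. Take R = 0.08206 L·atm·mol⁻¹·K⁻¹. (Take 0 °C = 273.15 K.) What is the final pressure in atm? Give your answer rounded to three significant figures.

P₃ ≈ 0.991 atm

Convert: T₁ = 890.5 K.
From PV = nRT: V₁ = nRT₁/P₁ = 234.8 L.
Isochoric, so P/T is constant: V₂ = V₁; T₂ = T₁·(P₂/P₁) = 260.8 K.
Isothermal, so P V is constant: T₃ = T₂; P₃ = P₂·(V₂/V₃) = 0.9907 atm.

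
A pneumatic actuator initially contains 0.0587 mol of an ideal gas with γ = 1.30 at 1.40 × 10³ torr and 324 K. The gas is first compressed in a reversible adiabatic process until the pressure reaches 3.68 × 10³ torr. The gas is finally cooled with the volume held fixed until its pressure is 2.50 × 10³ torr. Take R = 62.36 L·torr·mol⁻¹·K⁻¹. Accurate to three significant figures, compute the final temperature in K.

From PV = nRT: V₁ = nRT₁/P₁ = 0.8472 L.
Reversible adiabatic, γ = 1.30: T₂ = T₁·(P₂/P₁)^((γ−1)/γ) = 405.0 K; V₂ = V₁·(P₁/P₂)^(1/γ) = 0.4028 L.
Isochoric, so P/T is constant: V₃ = V₂; T₃ = T₂·(P₃/P₂) = 275.1 K.

T₃ ≈ 275 K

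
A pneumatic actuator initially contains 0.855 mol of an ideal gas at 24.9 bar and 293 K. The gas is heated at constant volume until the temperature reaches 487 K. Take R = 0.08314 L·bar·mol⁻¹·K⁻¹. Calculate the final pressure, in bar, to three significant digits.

P₂ ≈ 41.4 bar

From PV = nRT: V₁ = nRT₁/P₁ = 0.8365 L.
Isochoric, so P/T is constant: V₂ = V₁; P₂ = P₁·(T₂/T₁) = 41.39 bar.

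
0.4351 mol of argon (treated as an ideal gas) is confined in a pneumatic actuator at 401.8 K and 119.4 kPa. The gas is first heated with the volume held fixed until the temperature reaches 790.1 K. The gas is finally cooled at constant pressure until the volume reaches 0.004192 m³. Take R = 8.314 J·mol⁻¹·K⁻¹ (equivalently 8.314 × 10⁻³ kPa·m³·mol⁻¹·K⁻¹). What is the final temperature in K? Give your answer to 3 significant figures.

From PV = nRT: V₁ = nRT₁/P₁ = 0.01217 m³.
V constant ⇒ P ∝ T: V₂ = V₁; P₂ = P₁·(T₂/T₁) = 234.8 kPa.
Isobaric, so V/T is constant: P₃ = P₂; T₃ = T₂·(V₃/V₂) = 272.1 K.

T₃ ≈ 272 K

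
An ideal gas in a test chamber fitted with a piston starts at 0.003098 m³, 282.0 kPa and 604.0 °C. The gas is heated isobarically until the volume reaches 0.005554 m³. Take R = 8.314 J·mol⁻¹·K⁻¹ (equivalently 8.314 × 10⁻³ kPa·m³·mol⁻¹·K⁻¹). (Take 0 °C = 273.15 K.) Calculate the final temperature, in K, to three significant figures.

Convert: T₁ = 877.1 K.
P constant ⇒ V ∝ T: P₂ = P₁; T₂ = T₁·(V₂/V₁) = 1573 K.

T₂ ≈ 1.57e+03 K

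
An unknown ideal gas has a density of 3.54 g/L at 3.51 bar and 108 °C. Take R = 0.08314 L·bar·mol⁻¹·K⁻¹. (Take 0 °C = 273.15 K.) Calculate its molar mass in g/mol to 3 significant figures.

M ≈ 32.0 g/mol

ρ = PM/(RT) ⇒ M = ρRT/P = (3.54 × 0.08314 × 381.1) / 3.51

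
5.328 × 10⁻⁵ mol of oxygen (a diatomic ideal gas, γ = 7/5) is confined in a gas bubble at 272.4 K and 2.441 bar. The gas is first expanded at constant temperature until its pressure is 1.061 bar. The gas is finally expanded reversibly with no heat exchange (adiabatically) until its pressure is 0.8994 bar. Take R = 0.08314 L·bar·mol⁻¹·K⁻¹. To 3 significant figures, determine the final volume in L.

V₃ ≈ 0.00128 L

From PV = nRT: V₁ = nRT₁/P₁ = 0.0004943 L.
Isothermal, so P V is constant: T₂ = T₁; V₂ = V₁·(P₁/P₂) = 0.001137 L.
Reversible adiabatic, γ = 7/5: T₃ = T₂·(P₃/P₂)^((γ−1)/γ) = 259.8 K; V₃ = V₂·(P₂/P₃)^(1/γ) = 0.001280 L.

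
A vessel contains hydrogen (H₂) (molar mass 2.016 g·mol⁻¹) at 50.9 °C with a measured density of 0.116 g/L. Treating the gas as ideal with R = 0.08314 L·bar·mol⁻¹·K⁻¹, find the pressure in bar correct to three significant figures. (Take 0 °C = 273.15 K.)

P ≈ 1.55 bar

ρ = PM/(RT) ⇒ P = ρRT/M = (0.116 × 0.08314 × 324.0) / 2.016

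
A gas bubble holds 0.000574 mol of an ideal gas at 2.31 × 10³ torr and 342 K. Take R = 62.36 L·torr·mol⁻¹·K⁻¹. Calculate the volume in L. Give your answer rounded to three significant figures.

V ≈ 0.00530 L

PV = nRT ⇒ V = nRT/P = (0.000574 × 62.36 × 342) / 2.31e+03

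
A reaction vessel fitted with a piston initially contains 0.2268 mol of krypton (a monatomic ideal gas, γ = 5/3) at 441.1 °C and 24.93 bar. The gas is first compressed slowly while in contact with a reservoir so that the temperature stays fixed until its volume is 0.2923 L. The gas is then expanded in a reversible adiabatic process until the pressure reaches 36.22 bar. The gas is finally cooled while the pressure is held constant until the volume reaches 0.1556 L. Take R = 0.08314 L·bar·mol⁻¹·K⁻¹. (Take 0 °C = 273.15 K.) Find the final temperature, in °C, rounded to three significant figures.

T₄ ≈ 25.7 °C

Convert: T₁ = 714.2 K.
From PV = nRT: V₁ = nRT₁/P₁ = 0.5402 L.
T constant ⇒ Boyle's law P V = const: T₂ = T₁; P₂ = P₁·(V₁/V₂) = 46.08 bar.
Reversible adiabatic, γ = 5/3: T₃ = T₂·(P₃/P₂)^((γ−1)/γ) = 648.7 K; V₃ = V₂·(P₂/P₃)^(1/γ) = 0.3377 L.
P constant ⇒ V ∝ T: P₄ = P₃; T₄ = T₃·(V₄/V₃) = 298.9 K.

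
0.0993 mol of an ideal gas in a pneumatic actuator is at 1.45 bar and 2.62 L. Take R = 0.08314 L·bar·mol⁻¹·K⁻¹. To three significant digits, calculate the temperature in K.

T ≈ 460 K

PV = nRT ⇒ T = PV/(nR) = (1.45 × 2.62) / (0.0993 × 0.08314)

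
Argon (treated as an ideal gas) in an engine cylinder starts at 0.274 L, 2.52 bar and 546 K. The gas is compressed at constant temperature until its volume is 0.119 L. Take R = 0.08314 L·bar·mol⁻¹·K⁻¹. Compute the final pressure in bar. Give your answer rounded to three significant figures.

P₂ ≈ 5.80 bar

Isothermal, so P V is constant: T₂ = T₁; P₂ = P₁·(V₁/V₂) = 5.802 bar.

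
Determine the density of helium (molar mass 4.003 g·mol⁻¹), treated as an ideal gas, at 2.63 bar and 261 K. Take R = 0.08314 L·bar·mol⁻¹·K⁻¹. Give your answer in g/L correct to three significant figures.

ρ = PM/(RT) = (2.63 × 4.003) / (0.08314 × 261.0)

ρ ≈ 0.485 g/L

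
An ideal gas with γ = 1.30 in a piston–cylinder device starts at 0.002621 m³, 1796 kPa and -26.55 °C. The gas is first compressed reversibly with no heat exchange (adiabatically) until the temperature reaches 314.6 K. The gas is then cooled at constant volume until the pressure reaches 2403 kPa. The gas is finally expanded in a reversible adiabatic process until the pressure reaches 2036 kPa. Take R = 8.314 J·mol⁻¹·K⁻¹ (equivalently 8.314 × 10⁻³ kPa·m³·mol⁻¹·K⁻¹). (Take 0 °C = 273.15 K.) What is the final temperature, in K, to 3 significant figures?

T₄ ≈ 141 K

Convert: T₁ = 246.6 K.
Adiabatic (γ = 1.30), T V^(γ−1) and P V^γ constant: P₂ = P₁·(T₂/T₁)^(γ/(γ−1)) = 5160 kPa; V₂ = V₁·(T₁/T₂)^(1/(γ−1)) = 0.001164 m³.
Isochoric, so P/T is constant: V₃ = V₂; T₃ = T₂·(P₃/P₂) = 146.5 K.
Adiabatic (γ = 1.30), T V^(γ−1) and P V^γ constant: T₄ = T₃·(P₄/P₃)^((γ−1)/γ) = 141.0 K; V₄ = V₃·(P₃/P₄)^(1/γ) = 0.001322 m³.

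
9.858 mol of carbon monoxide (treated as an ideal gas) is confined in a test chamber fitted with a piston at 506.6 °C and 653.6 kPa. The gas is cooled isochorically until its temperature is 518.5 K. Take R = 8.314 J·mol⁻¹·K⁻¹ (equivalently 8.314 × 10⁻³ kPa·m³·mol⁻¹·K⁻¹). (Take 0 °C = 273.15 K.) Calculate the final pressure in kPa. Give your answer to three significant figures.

Convert: T₁ = 779.8 K.
From PV = nRT: V₁ = nRT₁/P₁ = 0.09778 m³.
Isochoric, so P/T is constant: V₂ = V₁; P₂ = P₁·(T₂/T₁) = 434.6 kPa.

P₂ ≈ 435 kPa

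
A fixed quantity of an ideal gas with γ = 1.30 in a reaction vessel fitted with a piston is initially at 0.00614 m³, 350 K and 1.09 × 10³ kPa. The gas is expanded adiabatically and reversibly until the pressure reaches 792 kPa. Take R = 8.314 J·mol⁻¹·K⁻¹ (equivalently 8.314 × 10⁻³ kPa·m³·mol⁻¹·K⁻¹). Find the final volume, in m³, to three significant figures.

V₂ ≈ 0.00785 m³

Reversible adiabatic, γ = 1.30: T₂ = T₁·(P₂/P₁)^((γ−1)/γ) = 325.1 K; V₂ = V₁·(P₁/P₂)^(1/γ) = 0.007850 m³.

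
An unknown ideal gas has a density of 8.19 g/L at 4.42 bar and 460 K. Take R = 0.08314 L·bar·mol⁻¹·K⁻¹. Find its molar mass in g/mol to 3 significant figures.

M ≈ 70.9 g/mol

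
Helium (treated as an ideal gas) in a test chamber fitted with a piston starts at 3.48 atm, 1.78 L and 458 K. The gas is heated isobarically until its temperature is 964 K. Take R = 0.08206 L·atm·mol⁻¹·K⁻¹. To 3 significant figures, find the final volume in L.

V₂ ≈ 3.75 L

Isobaric, so V/T is constant: P₂ = P₁; V₂ = V₁·(T₂/T₁) = 3.747 L.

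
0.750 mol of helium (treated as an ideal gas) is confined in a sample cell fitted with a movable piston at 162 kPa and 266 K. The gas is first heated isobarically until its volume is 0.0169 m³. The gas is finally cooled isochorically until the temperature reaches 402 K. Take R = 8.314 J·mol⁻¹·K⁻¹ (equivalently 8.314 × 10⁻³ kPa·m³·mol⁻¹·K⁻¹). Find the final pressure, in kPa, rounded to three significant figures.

From PV = nRT: V₁ = nRT₁/P₁ = 0.01024 m³.
P constant ⇒ V ∝ T: P₂ = P₁; T₂ = T₁·(V₂/V₁) = 439.1 K.
V constant ⇒ P ∝ T: V₃ = V₂; P₃ = P₂·(T₃/T₂) = 148.3 kPa.

P₃ ≈ 148 kPa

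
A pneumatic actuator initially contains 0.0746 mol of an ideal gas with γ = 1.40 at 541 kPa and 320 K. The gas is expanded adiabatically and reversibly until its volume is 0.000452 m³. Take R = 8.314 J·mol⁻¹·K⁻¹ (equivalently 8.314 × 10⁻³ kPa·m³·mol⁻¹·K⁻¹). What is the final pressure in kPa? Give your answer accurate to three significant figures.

P₂ ≈ 404 kPa

From PV = nRT: V₁ = nRT₁/P₁ = 0.0003669 m³.
Reversible adiabatic, γ = 1.40: T₂ = T₁·(V₁/V₂)^(γ−1) = 294.4 K; P₂ = P₁·(V₁/V₂)^γ = 403.9 kPa.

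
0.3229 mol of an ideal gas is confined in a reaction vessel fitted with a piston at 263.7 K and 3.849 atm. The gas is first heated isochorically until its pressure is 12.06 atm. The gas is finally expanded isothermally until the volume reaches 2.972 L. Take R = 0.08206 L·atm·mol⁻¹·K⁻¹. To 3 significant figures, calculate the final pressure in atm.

P₃ ≈ 7.37 atm

From PV = nRT: V₁ = nRT₁/P₁ = 1.815 L.
Isochoric, so P/T is constant: V₂ = V₁; T₂ = T₁·(P₂/P₁) = 826.2 K.
T constant ⇒ Boyle's law P V = const: T₃ = T₂; P₃ = P₂·(V₂/V₃) = 7.366 atm.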